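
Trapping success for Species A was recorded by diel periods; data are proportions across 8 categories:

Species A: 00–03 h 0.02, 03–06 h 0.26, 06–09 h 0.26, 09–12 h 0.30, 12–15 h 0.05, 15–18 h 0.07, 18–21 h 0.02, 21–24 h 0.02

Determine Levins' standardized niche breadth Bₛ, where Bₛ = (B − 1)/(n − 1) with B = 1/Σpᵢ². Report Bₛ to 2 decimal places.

Σpᵢ² = 0.02² + 0.26² + 0.26² + 0.30² + 0.05² + 0.07² + 0.02² + 0.02² = 0.0004 + 0.0676 + 0.0676 + 0.0900 + 0.0025 + 0.0049 + 0.0004 + 0.0004 = 0.2338
B = 1 / 0.2338 = 4.2772
Bₛ = (B − 1)/(n − 1) = (4.2772 − 1)/(8 − 1) = 3.2772/7 = 0.4682

0.47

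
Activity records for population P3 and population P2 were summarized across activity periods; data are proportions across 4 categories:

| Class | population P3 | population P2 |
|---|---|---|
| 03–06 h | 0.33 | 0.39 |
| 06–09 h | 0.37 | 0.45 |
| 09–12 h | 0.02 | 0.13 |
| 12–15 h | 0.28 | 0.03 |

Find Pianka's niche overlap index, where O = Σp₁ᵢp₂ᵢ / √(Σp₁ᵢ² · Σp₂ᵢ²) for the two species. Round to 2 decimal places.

0.88

Σ p₁ᵢp₂ᵢ = 0.1287 + 0.1665 + 0.0026 + 0.0084 = 0.3062
Σp_1ᵢ² = 0.33² + 0.37² + 0.02² + 0.28² = 0.1089 + 0.1369 + 0.0004 + 0.0784 = 0.3246
Σp_2ᵢ² = 0.39² + 0.45² + 0.13² + 0.03² = 0.1521 + 0.2025 + 0.0169 + 0.0009 = 0.3724
O = 0.3062 / √(0.3246 × 0.3724) = 0.3062 / 0.34768 = 0.8807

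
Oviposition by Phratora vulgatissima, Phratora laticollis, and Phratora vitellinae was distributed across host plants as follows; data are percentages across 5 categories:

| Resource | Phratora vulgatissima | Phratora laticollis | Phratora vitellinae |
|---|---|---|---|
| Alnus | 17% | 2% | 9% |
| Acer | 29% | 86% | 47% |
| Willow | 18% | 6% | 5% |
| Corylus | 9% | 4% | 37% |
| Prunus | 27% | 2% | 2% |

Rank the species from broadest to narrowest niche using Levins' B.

Convert percentages to proportions (divide by 100).
Σp_vulgᵢ² = 0.17² + 0.29² + 0.18² + 0.09² + 0.27² = 0.0289 + 0.0841 + 0.0324 + 0.0081 + 0.0729 = 0.2264
B_vulg = 1 / 0.2264 = 4.4170
Σp_latiᵢ² = 0.02² + 0.86² + 0.06² + 0.04² + 0.02² = 0.0004 + 0.7396 + 0.0036 + 0.0016 + 0.0004 = 0.7456
B_lati = 1 / 0.7456 = 1.3412
Σp_viteᵢ² = 0.09² + 0.47² + 0.05² + 0.37² + 0.02² = 0.0081 + 0.2209 + 0.0025 + 0.1369 + 0.0004 = 0.3688
B_vite = 1 / 0.3688 = 2.7115
Ranking by B (broadest → narrowest): Phratora vulgatissima (4.42) > Phratora vitellinae (2.71) > Phratora laticollis (1.34)

Phratora vulgatissima > Phratora vitellinae > Phratora laticollis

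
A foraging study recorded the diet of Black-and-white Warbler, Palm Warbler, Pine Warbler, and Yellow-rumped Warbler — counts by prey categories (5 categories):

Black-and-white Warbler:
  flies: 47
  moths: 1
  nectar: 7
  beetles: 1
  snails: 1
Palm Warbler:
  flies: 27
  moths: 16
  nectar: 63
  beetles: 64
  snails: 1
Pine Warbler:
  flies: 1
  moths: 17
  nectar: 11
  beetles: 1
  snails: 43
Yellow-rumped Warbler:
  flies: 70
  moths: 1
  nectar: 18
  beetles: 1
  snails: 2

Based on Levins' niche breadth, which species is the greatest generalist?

Palm Warbler

Proportions for Black-and-white Warbler (n=57): 47/57=0.8246, 1/57=0.0175, 7/57=0.1228, 1/57=0.0175, 1/57=0.0175
Proportions for Palm Warbler (n=171): 27/171=0.1579, 16/171=0.0936, 63/171=0.3684, 64/171=0.3743, 1/171=0.0058
Proportions for Pine Warbler (n=73): 1/73=0.0137, 17/73=0.2329, 11/73=0.1507, 1/73=0.0137, 43/73=0.5890
Proportions for Yellow-rumped Warbler (n=92): 70/92=0.7609, 1/92=0.0109, 18/92=0.1957, 1/92=0.0109, 2/92=0.0217
Σp_Blacᵢ² = 0.8246² + 0.0175² + 0.1228² + 0.0175² + 0.0175² = 0.679965 + 0.000306 + 0.015080 + 0.000306 + 0.000306 = 0.695963
B_Blac = 1 / 0.695963 = 1.4369
Σp_Palmᵢ² = 0.1579² + 0.0936² + 0.3684² + 0.3743² + 0.0058² = 0.024932 + 0.008761 + 0.135719 + 0.140100 + 0.000034 = 0.309546
B_Palm = 1 / 0.309546 = 3.2305
Σp_Pineᵢ² = 0.0137² + 0.2329² + 0.1507² + 0.0137² + 0.5890² = 0.000188 + 0.054242 + 0.022710 + 0.000188 + 0.346921 = 0.424249
B_Pine = 1 / 0.424249 = 2.3571
Σp_Yellᵢ² = 0.7609² + 0.0109² + 0.1957² + 0.0109² + 0.0217² = 0.578969 + 0.000119 + 0.038298 + 0.000119 + 0.000471 = 0.617976
B_Yell = 1 / 0.617976 = 1.6182
Highest B → broadest niche (most generalist): Palm Warbler (B = 3.23).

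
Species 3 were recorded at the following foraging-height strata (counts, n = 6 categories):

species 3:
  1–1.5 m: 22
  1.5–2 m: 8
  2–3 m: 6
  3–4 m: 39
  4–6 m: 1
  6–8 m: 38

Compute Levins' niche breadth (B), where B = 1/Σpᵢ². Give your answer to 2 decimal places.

3.66

Proportions for species 3 (n=114): 22/114=0.1930, 8/114=0.0702, 6/114=0.0526, 39/114=0.3421, 1/114=0.0088, 38/114=0.3333
Σpᵢ² = 0.1930² + 0.0702² + 0.0526² + 0.3421² + 0.0088² + 0.3333² = 0.037249 + 0.004928 + 0.002767 + 0.117032 + 0.000077 + 0.111089 = 0.273142
B = 1 / 0.273142 = 3.6611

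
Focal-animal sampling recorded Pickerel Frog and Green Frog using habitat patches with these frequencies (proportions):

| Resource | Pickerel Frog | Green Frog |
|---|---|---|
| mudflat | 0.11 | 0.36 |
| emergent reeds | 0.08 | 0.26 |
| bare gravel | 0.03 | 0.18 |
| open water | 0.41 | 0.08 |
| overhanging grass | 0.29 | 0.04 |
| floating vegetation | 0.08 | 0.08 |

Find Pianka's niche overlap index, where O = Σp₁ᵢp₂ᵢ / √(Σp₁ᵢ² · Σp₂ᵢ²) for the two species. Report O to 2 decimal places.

0.45

Σ p₁ᵢp₂ᵢ = 0.0396 + 0.0208 + 0.0054 + 0.0328 + 0.0116 + 0.0064 = 0.1166
Σp_1ᵢ² = 0.11² + 0.08² + 0.03² + 0.41² + 0.29² + 0.08² = 0.0121 + 0.0064 + 0.0009 + 0.1681 + 0.0841 + 0.0064 = 0.2780
Σp_2ᵢ² = 0.36² + 0.26² + 0.18² + 0.08² + 0.04² + 0.08² = 0.1296 + 0.0676 + 0.0324 + 0.0064 + 0.0016 + 0.0064 = 0.2440
O = 0.1166 / √(0.2780 × 0.2440) = 0.1166 / 0.26045 = 0.4477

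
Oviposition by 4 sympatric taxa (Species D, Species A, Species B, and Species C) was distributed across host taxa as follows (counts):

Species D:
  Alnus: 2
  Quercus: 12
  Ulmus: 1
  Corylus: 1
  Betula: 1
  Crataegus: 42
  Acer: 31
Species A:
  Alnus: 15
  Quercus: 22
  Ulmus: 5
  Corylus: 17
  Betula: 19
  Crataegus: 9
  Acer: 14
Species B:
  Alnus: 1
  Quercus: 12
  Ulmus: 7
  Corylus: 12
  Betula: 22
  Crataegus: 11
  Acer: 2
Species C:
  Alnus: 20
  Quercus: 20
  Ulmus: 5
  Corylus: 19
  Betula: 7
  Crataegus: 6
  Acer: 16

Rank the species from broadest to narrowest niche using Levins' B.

Species A > Species C > Species B > Species D

Proportions for Species D (n=90): 2/90=0.0222, 12/90=0.1333, 1/90=0.0111, 1/90=0.0111, 1/90=0.0111, 42/90=0.4667, 31/90=0.3444
Proportions for Species A (n=101): 15/101=0.1485, 22/101=0.2178, 5/101=0.0495, 17/101=0.1683, 19/101=0.1881, 9/101=0.0891, 14/101=0.1386
Proportions for Species B (n=67): 1/67=0.0149, 12/67=0.1791, 7/67=0.1045, 12/67=0.1791, 22/67=0.3284, 11/67=0.1642, 2/67=0.0299
Proportions for Species C (n=93): 20/93=0.2151, 20/93=0.2151, 5/93=0.0538, 19/93=0.2043, 7/93=0.0753, 6/93=0.0645, 16/93=0.1720
Σp_Dᵢ² = 0.0222² + 0.1333² + 0.0111² + 0.0111² + 0.0111² + 0.4667² + 0.3444² = 0.000493 + 0.017769 + 0.000123 + 0.000123 + 0.000123 + 0.217809 + 0.118611 = 0.355051
B_D = 1 / 0.355051 = 2.8165
Σp_Aᵢ² = 0.1485² + 0.2178² + 0.0495² + 0.1683² + 0.1881² + 0.0891² + 0.1386² = 0.022052 + 0.047437 + 0.002450 + 0.028325 + 0.035382 + 0.007939 + 0.019210 = 0.162795
B_A = 1 / 0.162795 = 6.1427
Σp_Bᵢ² = 0.0149² + 0.1791² + 0.1045² + 0.1791² + 0.3284² + 0.1642² + 0.0299² = 0.000222 + 0.032077 + 0.010920 + 0.032077 + 0.107847 + 0.026962 + 0.000894 = 0.210999
B_B = 1 / 0.210999 = 4.7394
Σp_Cᵢ² = 0.2151² + 0.2151² + 0.0538² + 0.2043² + 0.0753² + 0.0645² + 0.1720² = 0.046268 + 0.046268 + 0.002894 + 0.041738 + 0.005670 + 0.004160 + 0.029584 = 0.176582
B_C = 1 / 0.176582 = 5.6631
Ranking by B (broadest → narrowest): Species A (6.14) > Species C (5.66) > Species B (4.74) > Species D (2.82)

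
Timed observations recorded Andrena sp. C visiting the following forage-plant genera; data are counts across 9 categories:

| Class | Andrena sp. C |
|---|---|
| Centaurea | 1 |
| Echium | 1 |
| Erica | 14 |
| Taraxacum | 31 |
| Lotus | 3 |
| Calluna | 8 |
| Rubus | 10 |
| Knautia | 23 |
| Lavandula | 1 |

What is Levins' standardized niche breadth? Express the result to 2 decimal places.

0.44

Proportions for Andrena sp. C (n=92): 1/92=0.0109, 1/92=0.0109, 14/92=0.1522, 31/92=0.3370, 3/92=0.0326, 8/92=0.0870, 10/92=0.1087, 23/92=0.2500, 1/92=0.0109
Σpᵢ² = 0.0109² + 0.0109² + 0.1522² + 0.3370² + 0.0326² + 0.0870² + 0.1087² + 0.2500² + 0.0109² = 0.000119 + 0.000119 + 0.023165 + 0.113569 + 0.001063 + 0.007569 + 0.011816 + 0.062500 + 0.000119 = 0.220039
B = 1 / 0.220039 = 4.5446
Bₛ = (B − 1)/(n − 1) = (4.5446 − 1)/(9 − 1) = 3.5446/8 = 0.4431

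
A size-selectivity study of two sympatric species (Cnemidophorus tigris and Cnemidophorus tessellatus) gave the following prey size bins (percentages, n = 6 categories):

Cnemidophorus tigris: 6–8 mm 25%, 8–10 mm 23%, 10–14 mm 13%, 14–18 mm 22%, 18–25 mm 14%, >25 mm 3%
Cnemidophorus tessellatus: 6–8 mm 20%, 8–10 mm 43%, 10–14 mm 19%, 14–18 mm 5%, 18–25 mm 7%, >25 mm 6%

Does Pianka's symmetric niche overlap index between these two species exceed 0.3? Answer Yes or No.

Convert percentages to proportions (divide by 100).
Σ p₁ᵢp₂ᵢ = 0.0500 + 0.0989 + 0.0247 + 0.0110 + 0.0098 + 0.0018 = 0.1962
Σp_1ᵢ² = 0.25² + 0.23² + 0.13² + 0.22² + 0.14² + 0.03² = 0.0625 + 0.0529 + 0.0169 + 0.0484 + 0.0196 + 0.0009 = 0.2012
Σp_2ᵢ² = 0.20² + 0.43² + 0.19² + 0.05² + 0.07² + 0.06² = 0.0400 + 0.1849 + 0.0361 + 0.0025 + 0.0049 + 0.0036 = 0.2720
O = 0.1962 / √(0.2012 × 0.2720) = 0.1962 / 0.23394 = 0.8387
O = 0.8387 > 0.3 → Yes.

Yes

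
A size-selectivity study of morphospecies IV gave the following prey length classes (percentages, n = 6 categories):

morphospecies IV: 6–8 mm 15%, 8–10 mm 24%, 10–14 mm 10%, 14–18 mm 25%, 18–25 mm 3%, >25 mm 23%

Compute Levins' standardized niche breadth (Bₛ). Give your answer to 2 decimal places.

0.77

Convert percentages to proportions (divide by 100).
Σpᵢ² = 0.15² + 0.24² + 0.10² + 0.25² + 0.03² + 0.23² = 0.0225 + 0.0576 + 0.0100 + 0.0625 + 0.0009 + 0.0529 = 0.2064
B = 1 / 0.2064 = 4.8450
Bₛ = (B − 1)/(n − 1) = (4.8450 − 1)/(6 − 1) = 3.8450/5 = 0.7690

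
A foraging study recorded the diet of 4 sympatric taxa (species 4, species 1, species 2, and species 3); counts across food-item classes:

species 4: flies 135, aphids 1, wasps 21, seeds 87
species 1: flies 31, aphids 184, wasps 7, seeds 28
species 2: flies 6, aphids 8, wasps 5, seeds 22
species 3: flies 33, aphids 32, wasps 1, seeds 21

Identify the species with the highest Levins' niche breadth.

species 3

Proportions for species 4 (n=244): 135/244=0.5533, 1/244=0.0041, 21/244=0.0861, 87/244=0.3566
Proportions for species 1 (n=250): 31/250=0.1240, 184/250=0.7360, 7/250=0.0280, 28/250=0.1120
Proportions for species 2 (n=41): 6/41=0.1463, 8/41=0.1951, 5/41=0.1220, 22/41=0.5366
Proportions for species 3 (n=87): 33/87=0.3793, 32/87=0.3678, 1/87=0.0115, 21/87=0.2414
Σp_4ᵢ² = 0.5533² + 0.0041² + 0.0861² + 0.3566² = 0.306141 + 0.000017 + 0.007413 + 0.127164 = 0.440735
B_4 = 1 / 0.440735 = 2.2689
Σp_1ᵢ² = 0.1240² + 0.7360² + 0.0280² + 0.1120² = 0.015376 + 0.541696 + 0.000784 + 0.012544 = 0.570400
B_1 = 1 / 0.570400 = 1.7532
Σp_2ᵢ² = 0.1463² + 0.1951² + 0.1220² + 0.5366² = 0.021404 + 0.038064 + 0.014884 + 0.287940 = 0.362292
B_2 = 1 / 0.362292 = 2.7602
Σp_3ᵢ² = 0.3793² + 0.3678² + 0.0115² + 0.2414² = 0.143868 + 0.135277 + 0.000132 + 0.058274 = 0.337551
B_3 = 1 / 0.337551 = 2.9625
Highest B → broadest niche (most generalist): species 3 (B = 2.96).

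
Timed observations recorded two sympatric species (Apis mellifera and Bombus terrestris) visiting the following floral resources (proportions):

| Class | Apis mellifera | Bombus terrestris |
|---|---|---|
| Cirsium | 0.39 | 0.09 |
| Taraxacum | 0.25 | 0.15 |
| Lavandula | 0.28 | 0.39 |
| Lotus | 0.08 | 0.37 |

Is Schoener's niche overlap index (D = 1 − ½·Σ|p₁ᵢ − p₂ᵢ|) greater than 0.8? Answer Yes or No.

Σ|p₁ᵢ − p₂ᵢ| = 0.30 + 0.10 + 0.11 + 0.29 = 0.80
D = 1 − ½ × 0.80 = 1 − 0.400 = 0.6000
D = 0.6000 < 0.8 → No.

No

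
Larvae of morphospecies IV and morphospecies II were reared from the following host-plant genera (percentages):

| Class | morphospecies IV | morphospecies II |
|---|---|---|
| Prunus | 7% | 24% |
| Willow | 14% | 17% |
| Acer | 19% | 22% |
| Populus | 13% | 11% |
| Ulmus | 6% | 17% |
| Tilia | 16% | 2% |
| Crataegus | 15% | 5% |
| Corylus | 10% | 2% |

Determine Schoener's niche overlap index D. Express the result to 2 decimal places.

0.66

Convert percentages to proportions (divide by 100).
Σ|p₁ᵢ − p₂ᵢ| = 0.17 + 0.03 + 0.03 + 0.02 + 0.11 + 0.14 + 0.10 + 0.08 = 0.68
D = 1 − ½ × 0.68 = 1 − 0.340 = 0.6600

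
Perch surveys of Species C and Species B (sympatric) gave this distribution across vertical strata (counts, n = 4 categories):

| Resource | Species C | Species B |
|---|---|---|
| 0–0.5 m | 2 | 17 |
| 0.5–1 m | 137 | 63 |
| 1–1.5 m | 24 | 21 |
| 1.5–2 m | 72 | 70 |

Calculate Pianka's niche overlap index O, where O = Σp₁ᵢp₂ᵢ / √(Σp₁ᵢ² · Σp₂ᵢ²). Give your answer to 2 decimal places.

0.93

Proportions for Species C (n=235): 2/235=0.0085, 137/235=0.5830, 24/235=0.1021, 72/235=0.3064
Proportions for Species B (n=171): 17/171=0.0994, 63/171=0.3684, 21/171=0.1228, 70/171=0.4094
Σ p₁ᵢp₂ᵢ = 0.000845 + 0.214777 + 0.012538 + 0.125440 = 0.353600
Σp_1ᵢ² = 0.0085² + 0.5830² + 0.1021² + 0.3064² = 0.000072 + 0.339889 + 0.010424 + 0.093881 = 0.444266
Σp_2ᵢ² = 0.0994² + 0.3684² + 0.1228² + 0.4094² = 0.009880 + 0.135719 + 0.015080 + 0.167608 = 0.328287
O = 0.353600 / √(0.444266 × 0.328287) = 0.353600 / 0.3818989 = 0.9259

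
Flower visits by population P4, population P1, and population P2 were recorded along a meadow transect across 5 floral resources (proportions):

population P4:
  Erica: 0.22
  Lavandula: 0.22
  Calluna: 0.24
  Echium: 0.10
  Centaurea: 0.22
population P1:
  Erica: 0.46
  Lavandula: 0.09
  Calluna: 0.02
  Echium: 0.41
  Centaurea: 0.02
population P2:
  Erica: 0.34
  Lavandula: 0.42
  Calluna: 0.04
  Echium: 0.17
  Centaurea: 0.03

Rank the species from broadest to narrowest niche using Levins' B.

Σp_P4ᵢ² = 0.22² + 0.22² + 0.24² + 0.10² + 0.22² = 0.0484 + 0.0484 + 0.0576 + 0.0100 + 0.0484 = 0.2128
B_P4 = 1 / 0.2128 = 4.6992
Σp_P1ᵢ² = 0.46² + 0.09² + 0.02² + 0.41² + 0.02² = 0.2116 + 0.0081 + 0.0004 + 0.1681 + 0.0004 = 0.3886
B_P1 = 1 / 0.3886 = 2.5733
Σp_P2ᵢ² = 0.34² + 0.42² + 0.04² + 0.17² + 0.03² = 0.1156 + 0.1764 + 0.0016 + 0.0289 + 0.0009 = 0.3234
B_P2 = 1 / 0.3234 = 3.0921
Ranking by B (broadest → narrowest): population P4 (4.70) > population P2 (3.09) > population P1 (2.57)

population P4 > population P2 > population P1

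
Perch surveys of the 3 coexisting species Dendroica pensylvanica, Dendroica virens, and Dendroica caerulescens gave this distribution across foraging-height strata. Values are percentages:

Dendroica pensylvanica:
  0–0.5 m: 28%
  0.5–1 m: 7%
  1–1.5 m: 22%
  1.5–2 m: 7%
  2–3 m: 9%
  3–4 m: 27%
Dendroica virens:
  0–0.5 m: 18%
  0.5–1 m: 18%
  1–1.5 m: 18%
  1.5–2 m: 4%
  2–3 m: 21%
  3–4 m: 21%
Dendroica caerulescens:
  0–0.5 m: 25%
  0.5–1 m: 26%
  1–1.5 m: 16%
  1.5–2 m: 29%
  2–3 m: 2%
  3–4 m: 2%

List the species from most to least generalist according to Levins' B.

Convert percentages to proportions (divide by 100).
Σp_pensᵢ² = 0.28² + 0.07² + 0.22² + 0.07² + 0.09² + 0.27² = 0.0784 + 0.0049 + 0.0484 + 0.0049 + 0.0081 + 0.0729 = 0.2176
B_pens = 1 / 0.2176 = 4.5956
Σp_vireᵢ² = 0.18² + 0.18² + 0.18² + 0.04² + 0.21² + 0.21² = 0.0324 + 0.0324 + 0.0324 + 0.0016 + 0.0441 + 0.0441 = 0.1870
B_vire = 1 / 0.1870 = 5.3476
Σp_caerᵢ² = 0.25² + 0.26² + 0.16² + 0.29² + 0.02² + 0.02² = 0.0625 + 0.0676 + 0.0256 + 0.0841 + 0.0004 + 0.0004 = 0.2406
B_caer = 1 / 0.2406 = 4.1563
Ranking by B (broadest → narrowest): Dendroica virens (5.35) > Dendroica pensylvanica (4.60) > Dendroica caerulescens (4.16)

Dendroica virens > Dendroica pensylvanica > Dendroica caerulescens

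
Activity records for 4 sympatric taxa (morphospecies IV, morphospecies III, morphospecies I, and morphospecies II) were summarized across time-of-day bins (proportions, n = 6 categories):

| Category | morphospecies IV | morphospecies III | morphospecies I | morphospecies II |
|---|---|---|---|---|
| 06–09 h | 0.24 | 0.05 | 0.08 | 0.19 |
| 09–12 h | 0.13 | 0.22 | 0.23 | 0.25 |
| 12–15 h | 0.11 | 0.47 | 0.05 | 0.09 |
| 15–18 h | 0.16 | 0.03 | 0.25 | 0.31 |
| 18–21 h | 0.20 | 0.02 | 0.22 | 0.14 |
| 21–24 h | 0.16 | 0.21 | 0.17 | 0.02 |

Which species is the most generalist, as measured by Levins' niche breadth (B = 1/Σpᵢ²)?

morphospecies IV

Σp_IVᵢ² = 0.24² + 0.13² + 0.11² + 0.16² + 0.20² + 0.16² = 0.0576 + 0.0169 + 0.0121 + 0.0256 + 0.0400 + 0.0256 = 0.1778
B_IV = 1 / 0.1778 = 5.6243
Σp_IIIᵢ² = 0.05² + 0.22² + 0.47² + 0.03² + 0.02² + 0.21² = 0.0025 + 0.0484 + 0.2209 + 0.0009 + 0.0004 + 0.0441 = 0.3172
B_III = 1 / 0.3172 = 3.1526
Σp_Iᵢ² = 0.08² + 0.23² + 0.05² + 0.25² + 0.22² + 0.17² = 0.0064 + 0.0529 + 0.0025 + 0.0625 + 0.0484 + 0.0289 = 0.2016
B_I = 1 / 0.2016 = 4.9603
Σp_IIᵢ² = 0.19² + 0.25² + 0.09² + 0.31² + 0.14² + 0.02² = 0.0361 + 0.0625 + 0.0081 + 0.0961 + 0.0196 + 0.0004 = 0.2228
B_II = 1 / 0.2228 = 4.4883
Highest B → broadest niche (most generalist): morphospecies IV (B = 5.62).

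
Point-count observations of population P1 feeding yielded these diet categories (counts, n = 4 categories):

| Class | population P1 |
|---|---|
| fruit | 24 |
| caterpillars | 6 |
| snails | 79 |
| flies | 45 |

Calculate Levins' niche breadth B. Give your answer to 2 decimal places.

2.67

Proportions for population P1 (n=154): 24/154=0.1558, 6/154=0.0390, 79/154=0.5130, 45/154=0.2922
Σpᵢ² = 0.1558² + 0.0390² + 0.5130² + 0.2922² = 0.024274 + 0.001521 + 0.263169 + 0.085381 = 0.374345
B = 1 / 0.374345 = 2.6713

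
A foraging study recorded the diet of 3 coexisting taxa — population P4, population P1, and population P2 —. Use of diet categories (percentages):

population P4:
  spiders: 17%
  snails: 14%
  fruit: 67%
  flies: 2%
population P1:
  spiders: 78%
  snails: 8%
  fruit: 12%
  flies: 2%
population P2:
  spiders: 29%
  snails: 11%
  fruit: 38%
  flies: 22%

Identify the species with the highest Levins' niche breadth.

Convert percentages to proportions (divide by 100).
Σp_P4ᵢ² = 0.17² + 0.14² + 0.67² + 0.02² = 0.0289 + 0.0196 + 0.4489 + 0.0004 = 0.4978
B_P4 = 1 / 0.4978 = 2.0088
Σp_P1ᵢ² = 0.78² + 0.08² + 0.12² + 0.02² = 0.6084 + 0.0064 + 0.0144 + 0.0004 = 0.6296
B_P1 = 1 / 0.6296 = 1.5883
Σp_P2ᵢ² = 0.29² + 0.11² + 0.38² + 0.22² = 0.0841 + 0.0121 + 0.1444 + 0.0484 = 0.2890
B_P2 = 1 / 0.2890 = 3.4602
Highest B → broadest niche (most generalist): population P2 (B = 3.46).

population P2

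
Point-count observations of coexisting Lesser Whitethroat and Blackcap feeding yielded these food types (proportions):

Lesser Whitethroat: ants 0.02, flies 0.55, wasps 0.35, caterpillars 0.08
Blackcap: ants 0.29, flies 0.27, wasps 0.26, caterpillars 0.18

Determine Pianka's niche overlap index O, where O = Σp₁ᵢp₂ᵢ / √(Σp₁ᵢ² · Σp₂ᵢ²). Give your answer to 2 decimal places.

0.78

Σ p₁ᵢp₂ᵢ = 0.0058 + 0.1485 + 0.0910 + 0.0144 = 0.2597
Σp_1ᵢ² = 0.02² + 0.55² + 0.35² + 0.08² = 0.0004 + 0.3025 + 0.1225 + 0.0064 = 0.4318
Σp_2ᵢ² = 0.29² + 0.27² + 0.26² + 0.18² = 0.0841 + 0.0729 + 0.0676 + 0.0324 = 0.2570
O = 0.2597 / √(0.4318 × 0.2570) = 0.2597 / 0.33313 = 0.7796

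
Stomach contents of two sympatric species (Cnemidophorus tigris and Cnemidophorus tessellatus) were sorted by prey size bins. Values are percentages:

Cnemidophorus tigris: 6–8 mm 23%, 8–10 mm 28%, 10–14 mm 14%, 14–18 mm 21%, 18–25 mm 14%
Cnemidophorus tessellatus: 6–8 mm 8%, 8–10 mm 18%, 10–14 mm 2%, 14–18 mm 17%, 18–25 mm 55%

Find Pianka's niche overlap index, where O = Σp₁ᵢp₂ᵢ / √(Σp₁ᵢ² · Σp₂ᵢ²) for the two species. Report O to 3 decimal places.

Convert percentages to proportions (divide by 100).
Σ p₁ᵢp₂ᵢ = 0.0184 + 0.0504 + 0.0028 + 0.0357 + 0.0770 = 0.1843
Σp_1ᵢ² = 0.23² + 0.28² + 0.14² + 0.21² + 0.14² = 0.0529 + 0.0784 + 0.0196 + 0.0441 + 0.0196 = 0.2146
Σp_2ᵢ² = 0.08² + 0.18² + 0.02² + 0.17² + 0.55² = 0.0064 + 0.0324 + 0.0004 + 0.0289 + 0.3025 = 0.3706
O = 0.1843 / √(0.2146 × 0.3706) = 0.1843 / 0.282012 = 0.65352

0.654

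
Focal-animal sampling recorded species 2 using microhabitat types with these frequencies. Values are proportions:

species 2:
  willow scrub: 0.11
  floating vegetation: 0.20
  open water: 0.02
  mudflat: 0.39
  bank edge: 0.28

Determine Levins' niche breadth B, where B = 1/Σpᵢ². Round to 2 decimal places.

Σpᵢ² = 0.11² + 0.20² + 0.02² + 0.39² + 0.28² = 0.0121 + 0.0400 + 0.0004 + 0.1521 + 0.0784 = 0.2830
B = 1 / 0.2830 = 3.5336

3.53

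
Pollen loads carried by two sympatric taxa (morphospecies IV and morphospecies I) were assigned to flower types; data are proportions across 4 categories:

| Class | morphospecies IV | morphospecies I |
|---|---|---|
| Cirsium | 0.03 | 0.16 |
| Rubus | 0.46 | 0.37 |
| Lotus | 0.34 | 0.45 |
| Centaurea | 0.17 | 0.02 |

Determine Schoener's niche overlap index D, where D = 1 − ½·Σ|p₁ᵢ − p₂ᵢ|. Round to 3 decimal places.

0.760

Σ|p₁ᵢ − p₂ᵢ| = 0.13 + 0.09 + 0.11 + 0.15 = 0.48
D = 1 − ½ × 0.48 = 1 − 0.240 = 0.76000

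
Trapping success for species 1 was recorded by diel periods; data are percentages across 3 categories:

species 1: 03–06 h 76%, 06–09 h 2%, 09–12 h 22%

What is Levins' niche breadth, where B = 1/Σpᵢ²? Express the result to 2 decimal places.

1.60

Convert percentages to proportions (divide by 100).
Σpᵢ² = 0.76² + 0.02² + 0.22² = 0.5776 + 0.0004 + 0.0484 = 0.6264
B = 1 / 0.6264 = 1.5964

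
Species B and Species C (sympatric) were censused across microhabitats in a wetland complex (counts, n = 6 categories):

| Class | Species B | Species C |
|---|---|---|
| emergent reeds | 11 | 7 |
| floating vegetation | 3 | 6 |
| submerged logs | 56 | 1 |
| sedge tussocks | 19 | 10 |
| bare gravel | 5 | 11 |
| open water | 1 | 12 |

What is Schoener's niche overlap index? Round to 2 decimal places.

0.43

Proportions for Species B (n=95): 11/95=0.1158, 3/95=0.0316, 56/95=0.5895, 19/95=0.2000, 5/95=0.0526, 1/95=0.0105
Proportions for Species C (n=47): 7/47=0.1489, 6/47=0.1277, 1/47=0.0213, 10/47=0.2128, 11/47=0.2340, 12/47=0.2553
Σ|p₁ᵢ − p₂ᵢ| = 0.0331 + 0.0961 + 0.5682 + 0.0128 + 0.1814 + 0.2448 = 1.1364
D = 1 − ½ × 1.1364 = 1 − 0.56820 = 0.43180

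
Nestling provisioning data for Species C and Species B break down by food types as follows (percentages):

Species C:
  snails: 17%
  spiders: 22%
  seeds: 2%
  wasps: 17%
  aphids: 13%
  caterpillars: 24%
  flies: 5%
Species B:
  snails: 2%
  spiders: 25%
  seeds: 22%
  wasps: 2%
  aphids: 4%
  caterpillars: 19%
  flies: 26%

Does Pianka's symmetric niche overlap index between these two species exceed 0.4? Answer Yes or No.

Convert percentages to proportions (divide by 100).
Σ p₁ᵢp₂ᵢ = 0.0034 + 0.0550 + 0.0044 + 0.0034 + 0.0052 + 0.0456 + 0.0130 = 0.1300
Σp_1ᵢ² = 0.17² + 0.22² + 0.02² + 0.17² + 0.13² + 0.24² + 0.05² = 0.0289 + 0.0484 + 0.0004 + 0.0289 + 0.0169 + 0.0576 + 0.0025 = 0.1836
Σp_2ᵢ² = 0.02² + 0.25² + 0.22² + 0.02² + 0.04² + 0.19² + 0.26² = 0.0004 + 0.0625 + 0.0484 + 0.0004 + 0.0016 + 0.0361 + 0.0676 = 0.2170
O = 0.1300 / √(0.1836 × 0.2170) = 0.1300 / 0.19960 = 0.6513
O = 0.6513 > 0.4 → Yes.

Yes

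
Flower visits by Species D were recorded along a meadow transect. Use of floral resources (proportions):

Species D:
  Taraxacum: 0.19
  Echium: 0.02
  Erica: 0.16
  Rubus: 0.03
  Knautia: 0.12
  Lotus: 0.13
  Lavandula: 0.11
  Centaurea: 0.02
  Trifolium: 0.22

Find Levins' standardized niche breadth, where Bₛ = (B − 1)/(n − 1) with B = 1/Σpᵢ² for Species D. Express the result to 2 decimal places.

0.68

Σpᵢ² = 0.19² + 0.02² + 0.16² + 0.03² + 0.12² + 0.13² + 0.11² + 0.02² + 0.22² = 0.0361 + 0.0004 + 0.0256 + 0.0009 + 0.0144 + 0.0169 + 0.0121 + 0.0004 + 0.0484 = 0.1552
B = 1 / 0.1552 = 6.4433
Bₛ = (B − 1)/(n − 1) = (6.4433 − 1)/(9 − 1) = 5.4433/8 = 0.6804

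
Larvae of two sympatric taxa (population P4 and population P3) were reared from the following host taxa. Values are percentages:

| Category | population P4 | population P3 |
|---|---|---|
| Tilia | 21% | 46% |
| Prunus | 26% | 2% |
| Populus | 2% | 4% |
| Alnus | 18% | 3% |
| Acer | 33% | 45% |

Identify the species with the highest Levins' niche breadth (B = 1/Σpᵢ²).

Convert percentages to proportions (divide by 100).
Σp_P4ᵢ² = 0.21² + 0.26² + 0.02² + 0.18² + 0.33² = 0.0441 + 0.0676 + 0.0004 + 0.0324 + 0.1089 = 0.2534
B_P4 = 1 / 0.2534 = 3.9463
Σp_P3ᵢ² = 0.46² + 0.02² + 0.04² + 0.03² + 0.45² = 0.2116 + 0.0004 + 0.0016 + 0.0009 + 0.2025 = 0.4170
B_P3 = 1 / 0.4170 = 2.3981
Highest B → broadest niche (most generalist): population P4 (B = 3.95).

population P4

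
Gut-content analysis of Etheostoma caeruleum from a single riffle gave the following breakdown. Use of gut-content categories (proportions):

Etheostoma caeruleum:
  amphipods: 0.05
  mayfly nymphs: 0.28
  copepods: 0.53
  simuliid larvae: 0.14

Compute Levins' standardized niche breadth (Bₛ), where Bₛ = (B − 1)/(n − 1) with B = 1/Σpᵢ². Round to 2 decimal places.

0.54

Σpᵢ² = 0.05² + 0.28² + 0.53² + 0.14² = 0.0025 + 0.0784 + 0.2809 + 0.0196 = 0.3814
B = 1 / 0.3814 = 2.6219
Bₛ = (B − 1)/(n − 1) = (2.6219 − 1)/(4 − 1) = 1.6219/3 = 0.5406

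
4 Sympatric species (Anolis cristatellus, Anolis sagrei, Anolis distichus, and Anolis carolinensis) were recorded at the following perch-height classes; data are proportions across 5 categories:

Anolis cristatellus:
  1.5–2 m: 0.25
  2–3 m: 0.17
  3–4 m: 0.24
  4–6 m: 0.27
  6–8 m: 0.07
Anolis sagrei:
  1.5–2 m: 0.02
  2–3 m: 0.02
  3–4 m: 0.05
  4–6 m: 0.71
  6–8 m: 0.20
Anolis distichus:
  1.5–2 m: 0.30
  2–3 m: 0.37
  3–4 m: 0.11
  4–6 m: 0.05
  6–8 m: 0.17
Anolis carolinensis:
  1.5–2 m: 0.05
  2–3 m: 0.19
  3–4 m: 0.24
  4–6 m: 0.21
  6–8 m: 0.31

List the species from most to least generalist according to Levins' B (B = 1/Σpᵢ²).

Σp_crisᵢ² = 0.25² + 0.17² + 0.24² + 0.27² + 0.07² = 0.0625 + 0.0289 + 0.0576 + 0.0729 + 0.0049 = 0.2268
B_cris = 1 / 0.2268 = 4.4092
Σp_sagrᵢ² = 0.02² + 0.02² + 0.05² + 0.71² + 0.20² = 0.0004 + 0.0004 + 0.0025 + 0.5041 + 0.0400 = 0.5474
B_sagr = 1 / 0.5474 = 1.8268
Σp_distᵢ² = 0.30² + 0.37² + 0.11² + 0.05² + 0.17² = 0.0900 + 0.1369 + 0.0121 + 0.0025 + 0.0289 = 0.2704
B_dist = 1 / 0.2704 = 3.6982
Σp_caroᵢ² = 0.05² + 0.19² + 0.24² + 0.21² + 0.31² = 0.0025 + 0.0361 + 0.0576 + 0.0441 + 0.0961 = 0.2364
B_caro = 1 / 0.2364 = 4.2301
Ranking by B (broadest → narrowest): Anolis cristatellus (4.41) > Anolis carolinensis (4.23) > Anolis distichus (3.70) > Anolis sagrei (1.83)

Anolis cristatellus > Anolis carolinensis > Anolis distichus > Anolis sagrei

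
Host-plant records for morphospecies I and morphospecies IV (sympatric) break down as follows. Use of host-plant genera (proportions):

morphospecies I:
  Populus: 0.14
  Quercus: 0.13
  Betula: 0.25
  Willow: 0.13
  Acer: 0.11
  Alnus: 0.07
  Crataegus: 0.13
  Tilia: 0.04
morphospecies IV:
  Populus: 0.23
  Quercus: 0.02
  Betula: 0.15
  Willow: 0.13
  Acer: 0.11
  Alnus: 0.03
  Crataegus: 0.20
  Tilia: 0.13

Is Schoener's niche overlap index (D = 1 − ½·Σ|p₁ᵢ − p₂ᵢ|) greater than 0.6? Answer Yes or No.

Yes

Σ|p₁ᵢ − p₂ᵢ| = 0.09 + 0.11 + 0.10 + 0.00 + 0.00 + 0.04 + 0.07 + 0.09 = 0.50
D = 1 − ½ × 0.50 = 1 − 0.250 = 0.7500
D = 0.7500 > 0.6 → Yes.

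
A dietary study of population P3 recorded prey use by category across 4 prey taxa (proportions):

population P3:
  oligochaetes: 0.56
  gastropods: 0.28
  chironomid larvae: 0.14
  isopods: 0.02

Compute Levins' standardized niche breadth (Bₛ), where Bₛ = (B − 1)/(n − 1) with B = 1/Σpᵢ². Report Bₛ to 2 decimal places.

Σpᵢ² = 0.56² + 0.28² + 0.14² + 0.02² = 0.3136 + 0.0784 + 0.0196 + 0.0004 = 0.4120
B = 1 / 0.4120 = 2.4272
Bₛ = (B − 1)/(n − 1) = (2.4272 − 1)/(4 − 1) = 1.4272/3 = 0.4757

0.48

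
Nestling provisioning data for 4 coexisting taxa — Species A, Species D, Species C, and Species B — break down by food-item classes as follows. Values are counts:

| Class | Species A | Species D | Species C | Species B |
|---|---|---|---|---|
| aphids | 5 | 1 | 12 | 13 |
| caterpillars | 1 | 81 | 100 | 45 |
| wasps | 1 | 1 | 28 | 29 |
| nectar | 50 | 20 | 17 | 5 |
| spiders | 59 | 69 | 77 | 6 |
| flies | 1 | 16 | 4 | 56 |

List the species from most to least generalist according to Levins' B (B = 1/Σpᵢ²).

Species B > Species C > Species D > Species A

Proportions for Species A (n=117): 5/117=0.0427, 1/117=0.0085, 1/117=0.0085, 50/117=0.4274, 59/117=0.5043, 1/117=0.0085
Proportions for Species D (n=188): 1/188=0.0053, 81/188=0.4309, 1/188=0.0053, 20/188=0.1064, 69/188=0.3670, 16/188=0.0851
Proportions for Species C (n=238): 12/238=0.0504, 100/238=0.4202, 28/238=0.1176, 17/238=0.0714, 77/238=0.3235, 4/238=0.0168
Proportions for Species B (n=154): 13/154=0.0844, 45/154=0.2922, 29/154=0.1883, 5/154=0.0325, 6/154=0.0390, 56/154=0.3636
Σp_Aᵢ² = 0.0427² + 0.0085² + 0.0085² + 0.4274² + 0.5043² + 0.0085² = 0.001823 + 0.000072 + 0.000072 + 0.182671 + 0.254318 + 0.000072 = 0.439028
B_A = 1 / 0.439028 = 2.2778
Σp_Dᵢ² = 0.0053² + 0.4309² + 0.0053² + 0.1064² + 0.3670² + 0.0851² = 0.000028 + 0.185675 + 0.000028 + 0.011321 + 0.134689 + 0.007242 = 0.338983
B_D = 1 / 0.338983 = 2.9500
Σp_Cᵢ² = 0.0504² + 0.4202² + 0.1176² + 0.0714² + 0.3235² + 0.0168² = 0.002540 + 0.176568 + 0.013830 + 0.005098 + 0.104652 + 0.000282 = 0.302970
B_C = 1 / 0.302970 = 3.3007
Σp_Bᵢ² = 0.0844² + 0.2922² + 0.1883² + 0.0325² + 0.0390² + 0.3636² = 0.007123 + 0.085381 + 0.035457 + 0.001056 + 0.001521 + 0.132205 = 0.262743
B_B = 1 / 0.262743 = 3.8060
Ranking by B (broadest → narrowest): Species B (3.81) > Species C (3.30) > Species D (2.95) > Species A (2.28)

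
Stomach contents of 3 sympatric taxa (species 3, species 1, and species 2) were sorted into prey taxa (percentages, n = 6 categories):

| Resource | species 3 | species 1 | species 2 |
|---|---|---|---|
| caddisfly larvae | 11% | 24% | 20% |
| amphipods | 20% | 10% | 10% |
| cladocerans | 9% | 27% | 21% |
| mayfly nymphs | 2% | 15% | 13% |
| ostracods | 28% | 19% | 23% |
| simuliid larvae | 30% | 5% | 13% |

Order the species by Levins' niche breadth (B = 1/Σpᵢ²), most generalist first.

species 2 > species 1 > species 3

Convert percentages to proportions (divide by 100).
Σp_3ᵢ² = 0.11² + 0.20² + 0.09² + 0.02² + 0.28² + 0.30² = 0.0121 + 0.0400 + 0.0081 + 0.0004 + 0.0784 + 0.0900 = 0.2290
B_3 = 1 / 0.2290 = 4.3668
Σp_1ᵢ² = 0.24² + 0.10² + 0.27² + 0.15² + 0.19² + 0.05² = 0.0576 + 0.0100 + 0.0729 + 0.0225 + 0.0361 + 0.0025 = 0.2016
B_1 = 1 / 0.2016 = 4.9603
Σp_2ᵢ² = 0.20² + 0.10² + 0.21² + 0.13² + 0.23² + 0.13² = 0.0400 + 0.0100 + 0.0441 + 0.0169 + 0.0529 + 0.0169 = 0.1808
B_2 = 1 / 0.1808 = 5.5310
Ranking by B (broadest → narrowest): species 2 (5.53) > species 1 (4.96) > species 3 (4.37)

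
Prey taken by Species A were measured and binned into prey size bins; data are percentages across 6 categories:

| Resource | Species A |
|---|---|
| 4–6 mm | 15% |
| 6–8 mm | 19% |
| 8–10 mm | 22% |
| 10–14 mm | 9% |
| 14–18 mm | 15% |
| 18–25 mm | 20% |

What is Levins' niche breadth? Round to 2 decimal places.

5.63

Convert percentages to proportions (divide by 100).
Σpᵢ² = 0.15² + 0.19² + 0.22² + 0.09² + 0.15² + 0.20² = 0.0225 + 0.0361 + 0.0484 + 0.0081 + 0.0225 + 0.0400 = 0.1776
B = 1 / 0.1776 = 5.6306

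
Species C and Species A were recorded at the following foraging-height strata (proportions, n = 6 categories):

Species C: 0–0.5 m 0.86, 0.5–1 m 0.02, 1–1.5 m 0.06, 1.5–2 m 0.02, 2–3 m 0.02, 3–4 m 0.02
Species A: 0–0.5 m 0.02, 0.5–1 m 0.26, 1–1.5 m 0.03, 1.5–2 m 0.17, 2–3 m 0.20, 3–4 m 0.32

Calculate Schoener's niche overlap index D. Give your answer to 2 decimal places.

Σ|p₁ᵢ − p₂ᵢ| = 0.84 + 0.24 + 0.03 + 0.15 + 0.18 + 0.30 = 1.74
D = 1 − ½ × 1.74 = 1 − 0.870 = 0.1300

0.13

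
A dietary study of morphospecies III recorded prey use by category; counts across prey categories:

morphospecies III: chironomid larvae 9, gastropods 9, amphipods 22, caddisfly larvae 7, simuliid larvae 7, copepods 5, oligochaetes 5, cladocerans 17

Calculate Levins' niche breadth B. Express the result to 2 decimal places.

Proportions for morphospecies III (n=81): 9/81=0.1111, 9/81=0.1111, 22/81=0.2716, 7/81=0.0864, 7/81=0.0864, 5/81=0.0617, 5/81=0.0617, 17/81=0.2099
Σpᵢ² = 0.1111² + 0.1111² + 0.2716² + 0.0864² + 0.0864² + 0.0617² + 0.0617² + 0.2099² = 0.012343 + 0.012343 + 0.073767 + 0.007465 + 0.007465 + 0.003807 + 0.003807 + 0.044058 = 0.165055
B = 1 / 0.165055 = 6.0586

6.06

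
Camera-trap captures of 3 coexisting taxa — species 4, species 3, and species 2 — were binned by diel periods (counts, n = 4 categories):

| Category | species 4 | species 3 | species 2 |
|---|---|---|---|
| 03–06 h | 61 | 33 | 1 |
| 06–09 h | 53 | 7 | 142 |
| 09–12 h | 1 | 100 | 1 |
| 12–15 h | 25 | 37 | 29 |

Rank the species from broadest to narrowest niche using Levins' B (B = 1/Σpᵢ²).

Proportions for species 4 (n=140): 61/140=0.4357, 53/140=0.3786, 1/140=0.0071, 25/140=0.1786
Proportions for species 3 (n=177): 33/177=0.1864, 7/177=0.0395, 100/177=0.5650, 37/177=0.2090
Proportions for species 2 (n=173): 1/173=0.0058, 142/173=0.8208, 1/173=0.0058, 29/173=0.1676
Σp_4ᵢ² = 0.4357² + 0.3786² + 0.0071² + 0.1786² = 0.189834 + 0.143338 + 0.000050 + 0.031898 = 0.365120
B_4 = 1 / 0.365120 = 2.7388
Σp_3ᵢ² = 0.1864² + 0.0395² + 0.5650² + 0.2090² = 0.034745 + 0.001560 + 0.319225 + 0.043681 = 0.399211
B_3 = 1 / 0.399211 = 2.5049
Σp_2ᵢ² = 0.0058² + 0.8208² + 0.0058² + 0.1676² = 0.000034 + 0.673713 + 0.000034 + 0.028090 = 0.701871
B_2 = 1 / 0.701871 = 1.4248
Ranking by B (broadest → narrowest): species 4 (2.74) > species 3 (2.50) > species 2 (1.42)

species 4 > species 3 > species 2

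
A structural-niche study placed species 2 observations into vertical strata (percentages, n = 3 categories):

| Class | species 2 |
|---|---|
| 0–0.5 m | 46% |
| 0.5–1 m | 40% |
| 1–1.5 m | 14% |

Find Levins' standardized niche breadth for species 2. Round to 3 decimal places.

Convert percentages to proportions (divide by 100).
Σpᵢ² = 0.46² + 0.40² + 0.14² = 0.2116 + 0.1600 + 0.0196 = 0.3912
B = 1 / 0.3912 = 2.55624
Bₛ = (B − 1)/(n − 1) = (2.55624 − 1)/(3 − 1) = 1.55624/2 = 0.77812

0.778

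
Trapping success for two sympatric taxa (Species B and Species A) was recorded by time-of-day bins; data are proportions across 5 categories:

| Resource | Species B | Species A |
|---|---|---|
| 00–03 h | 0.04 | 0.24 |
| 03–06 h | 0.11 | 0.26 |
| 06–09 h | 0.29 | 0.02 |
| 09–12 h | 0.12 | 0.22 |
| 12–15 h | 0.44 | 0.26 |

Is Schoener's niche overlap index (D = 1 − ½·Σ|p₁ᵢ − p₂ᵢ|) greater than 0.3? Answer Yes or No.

Σ|p₁ᵢ − p₂ᵢ| = 0.20 + 0.15 + 0.27 + 0.10 + 0.18 = 0.90
D = 1 − ½ × 0.90 = 1 − 0.450 = 0.5500
D = 0.5500 > 0.3 → Yes.

Yes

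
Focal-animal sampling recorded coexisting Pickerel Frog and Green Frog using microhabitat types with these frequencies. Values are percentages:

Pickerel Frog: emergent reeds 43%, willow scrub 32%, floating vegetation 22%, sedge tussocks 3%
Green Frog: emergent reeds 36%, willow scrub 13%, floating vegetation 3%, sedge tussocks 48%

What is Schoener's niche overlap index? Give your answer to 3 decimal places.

0.550

Convert percentages to proportions (divide by 100).
Σ|p₁ᵢ − p₂ᵢ| = 0.07 + 0.19 + 0.19 + 0.45 = 0.90
D = 1 − ½ × 0.90 = 1 − 0.450 = 0.55000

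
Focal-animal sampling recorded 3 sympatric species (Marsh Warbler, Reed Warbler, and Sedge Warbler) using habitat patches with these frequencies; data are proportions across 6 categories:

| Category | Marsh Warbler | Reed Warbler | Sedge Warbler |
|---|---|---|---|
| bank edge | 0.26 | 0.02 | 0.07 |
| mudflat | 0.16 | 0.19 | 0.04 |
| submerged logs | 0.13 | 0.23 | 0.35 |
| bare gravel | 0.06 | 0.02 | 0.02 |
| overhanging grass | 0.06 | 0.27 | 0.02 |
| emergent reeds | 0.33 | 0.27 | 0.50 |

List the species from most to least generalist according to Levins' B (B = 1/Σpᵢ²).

Marsh Warbler > Reed Warbler > Sedge Warbler

Σp_Marsᵢ² = 0.26² + 0.16² + 0.13² + 0.06² + 0.06² + 0.33² = 0.0676 + 0.0256 + 0.0169 + 0.0036 + 0.0036 + 0.1089 = 0.2262
B_Mars = 1 / 0.2262 = 4.4209
Σp_Reedᵢ² = 0.02² + 0.19² + 0.23² + 0.02² + 0.27² + 0.27² = 0.0004 + 0.0361 + 0.0529 + 0.0004 + 0.0729 + 0.0729 = 0.2356
B_Reed = 1 / 0.2356 = 4.2445
Σp_Sedgᵢ² = 0.07² + 0.04² + 0.35² + 0.02² + 0.02² + 0.50² = 0.0049 + 0.0016 + 0.1225 + 0.0004 + 0.0004 + 0.2500 = 0.3798
B_Sedg = 1 / 0.3798 = 2.6330
Ranking by B (broadest → narrowest): Marsh Warbler (4.42) > Reed Warbler (4.24) > Sedge Warbler (2.63)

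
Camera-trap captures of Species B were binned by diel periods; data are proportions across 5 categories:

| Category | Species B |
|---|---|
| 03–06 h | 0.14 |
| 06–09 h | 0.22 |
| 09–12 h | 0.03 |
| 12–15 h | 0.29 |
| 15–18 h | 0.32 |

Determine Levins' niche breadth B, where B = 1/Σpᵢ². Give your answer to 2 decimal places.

Σpᵢ² = 0.14² + 0.22² + 0.03² + 0.29² + 0.32² = 0.0196 + 0.0484 + 0.0009 + 0.0841 + 0.1024 = 0.2554
B = 1 / 0.2554 = 3.9154

3.92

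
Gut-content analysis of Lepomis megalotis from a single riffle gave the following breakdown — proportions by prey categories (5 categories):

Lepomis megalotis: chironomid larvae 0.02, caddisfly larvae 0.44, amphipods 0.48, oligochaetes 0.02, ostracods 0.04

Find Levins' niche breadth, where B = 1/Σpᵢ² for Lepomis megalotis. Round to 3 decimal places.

Σpᵢ² = 0.02² + 0.44² + 0.48² + 0.02² + 0.04² = 0.0004 + 0.1936 + 0.2304 + 0.0004 + 0.0016 = 0.4264
B = 1 / 0.4264 = 2.34522

2.345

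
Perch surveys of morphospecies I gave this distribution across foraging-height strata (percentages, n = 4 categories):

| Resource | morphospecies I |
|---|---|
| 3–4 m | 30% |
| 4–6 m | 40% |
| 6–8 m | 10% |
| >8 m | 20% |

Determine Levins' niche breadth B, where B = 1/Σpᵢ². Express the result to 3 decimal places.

3.333

Convert percentages to proportions (divide by 100).
Σpᵢ² = 0.30² + 0.40² + 0.10² + 0.20² = 0.0900 + 0.1600 + 0.0100 + 0.0400 = 0.3000
B = 1 / 0.3000 = 3.33333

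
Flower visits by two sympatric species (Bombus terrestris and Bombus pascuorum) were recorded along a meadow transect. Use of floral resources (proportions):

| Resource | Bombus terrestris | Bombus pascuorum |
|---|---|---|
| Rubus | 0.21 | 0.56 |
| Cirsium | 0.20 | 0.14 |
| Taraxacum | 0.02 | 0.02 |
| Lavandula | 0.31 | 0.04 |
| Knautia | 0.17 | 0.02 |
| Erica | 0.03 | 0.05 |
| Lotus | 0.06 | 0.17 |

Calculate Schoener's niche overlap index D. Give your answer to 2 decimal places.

0.52

Σ|p₁ᵢ − p₂ᵢ| = 0.35 + 0.06 + 0.00 + 0.27 + 0.15 + 0.02 + 0.11 = 0.96
D = 1 − ½ × 0.96 = 1 − 0.480 = 0.5200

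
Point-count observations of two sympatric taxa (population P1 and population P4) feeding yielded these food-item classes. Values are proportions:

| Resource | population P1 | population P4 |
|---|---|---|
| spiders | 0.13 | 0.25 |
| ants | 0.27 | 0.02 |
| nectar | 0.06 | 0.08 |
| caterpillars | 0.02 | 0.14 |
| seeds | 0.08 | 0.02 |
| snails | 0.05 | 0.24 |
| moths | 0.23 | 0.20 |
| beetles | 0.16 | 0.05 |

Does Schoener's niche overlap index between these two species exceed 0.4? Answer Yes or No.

Yes

Σ|p₁ᵢ − p₂ᵢ| = 0.12 + 0.25 + 0.02 + 0.12 + 0.06 + 0.19 + 0.03 + 0.11 = 0.90
D = 1 − ½ × 0.90 = 1 − 0.450 = 0.5500
D = 0.5500 > 0.4 → Yes.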